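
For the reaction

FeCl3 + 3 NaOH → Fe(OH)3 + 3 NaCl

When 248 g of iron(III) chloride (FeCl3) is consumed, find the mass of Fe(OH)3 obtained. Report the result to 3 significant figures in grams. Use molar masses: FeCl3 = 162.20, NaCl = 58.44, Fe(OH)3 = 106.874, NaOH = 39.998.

n(FeCl3) = 248.0 g / 162.20 g/mol = 1.529 mol.
From the equation the FeCl3:Fe(OH)3 mole ratio is 1:1, so n(Fe(OH)3) = 1.529 × 1/1 = 1.529 mol.
Mass of Fe(OH)3 = 1.529 mol × 106.874 g/mol = 163.4 g.

163 g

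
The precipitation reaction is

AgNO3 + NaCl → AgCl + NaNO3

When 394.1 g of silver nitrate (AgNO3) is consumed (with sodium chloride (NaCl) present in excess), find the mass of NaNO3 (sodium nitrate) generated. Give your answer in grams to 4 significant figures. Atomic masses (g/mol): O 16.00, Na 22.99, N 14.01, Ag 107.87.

197.2 g

M(AgNO3) = 107.87 + 14.01 + 3(16.00) = 169.88 g/mol.
M(NaNO3) = 22.99 + 14.01 + 3(16.00) = 85.00 g/mol.
n(AgNO3) = 394.10 g / 169.88 g/mol = 2.3199 mol.
From the equation the AgNO3:NaNO3 mole ratio is 1:1, so n(NaNO3) = 2.3199 × 1/1 = 2.3199 mol.
Mass of NaNO3 = 2.3199 mol × 85.00 g/mol = 197.19 g.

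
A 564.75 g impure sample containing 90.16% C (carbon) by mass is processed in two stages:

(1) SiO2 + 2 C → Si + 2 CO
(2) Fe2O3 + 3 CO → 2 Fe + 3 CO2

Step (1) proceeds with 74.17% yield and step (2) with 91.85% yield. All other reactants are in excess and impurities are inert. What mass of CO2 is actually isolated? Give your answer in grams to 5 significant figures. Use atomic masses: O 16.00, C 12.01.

1271.1 g

Pure C = 564.75 × 0.9016 = 509.179 g.
M(C) = 12.01 g/mol.
M(CO2) = 12.01 + 2(16.00) = 44.01 g/mol.
n(C) = 509.179 / 12.01 = 42.3962 mol.
Step 1 (C:CO = 2:2): theoretical n(CO) = 42.3962 mol; at 74.17% yield, n(CO) = 31.4453 mol.
Step 2 (CO:CO2 = 3:3): theoretical n(CO2) = 31.4453 mol, so theoretical mass = 31.4453 × 44.01 = 1383.91 g.
At 91.85% yield, actual mass of CO2 = 1383.91 × 0.9185 = 1271.12 g.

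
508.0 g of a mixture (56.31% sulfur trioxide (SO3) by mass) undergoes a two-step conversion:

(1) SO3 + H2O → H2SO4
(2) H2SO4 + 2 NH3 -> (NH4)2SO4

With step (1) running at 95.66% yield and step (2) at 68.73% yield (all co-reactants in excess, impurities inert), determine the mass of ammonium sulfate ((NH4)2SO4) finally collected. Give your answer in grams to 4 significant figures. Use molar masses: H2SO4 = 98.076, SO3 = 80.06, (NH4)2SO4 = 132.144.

Pure SO3 = 508.0 × 0.5631 = 286.05 g.
n(SO3) = 286.05 / 80.06 = 3.5730 mol.
Step 1 (SO3:H2SO4 = 1:1): theoretical n(H2SO4) = 3.5730 mol; at 95.66% yield, n(H2SO4) = 3.4179 mol.
Step 2 (H2SO4:(NH4)2SO4 = 1:1): theoretical n((NH4)2SO4) = 3.4179 mol, so theoretical mass = 3.4179 × 132.144 = 451.66 g.
At 68.73% yield, actual mass of (NH4)2SO4 = 451.66 × 0.6873 = 310.43 g.

310.4 g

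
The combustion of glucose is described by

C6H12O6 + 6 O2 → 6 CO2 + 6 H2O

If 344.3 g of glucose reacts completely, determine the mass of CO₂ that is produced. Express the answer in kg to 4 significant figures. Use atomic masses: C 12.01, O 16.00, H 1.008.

0.5047 kg

M(C6H12O6) = 6(12.01) + 12(1.008) + 6(16.00) = 180.156 g/mol.
M(CO2) = 12.01 + 2(16.00) = 44.01 g/mol.
n(C6H12O6) = 344.30 g / 180.156 g/mol = 1.9111 mol.
From the equation the C6H12O6:CO2 mole ratio is 1:6, so n(CO2) = 1.9111 × 6/1 = 11.467 mol.
Mass of CO2 = 11.467 mol × 44.01 g/mol = 504.65 g.
Converting to kg: 504.65 g = 0.5047 kg.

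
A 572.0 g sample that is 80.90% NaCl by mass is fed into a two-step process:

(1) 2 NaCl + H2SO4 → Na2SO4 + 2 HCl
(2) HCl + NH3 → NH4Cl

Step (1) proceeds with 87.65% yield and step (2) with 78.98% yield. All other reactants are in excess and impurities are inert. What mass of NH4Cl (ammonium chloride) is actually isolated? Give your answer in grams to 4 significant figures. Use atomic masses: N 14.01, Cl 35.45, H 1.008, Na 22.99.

293.2 g

Pure NaCl = 572.0 × 0.8090 = 462.75 g.
M(NaCl) = 22.99 + 35.45 = 58.44 g/mol.
M(NH4Cl) = 14.01 + 4(1.008) + 35.45 = 53.492 g/mol.
n(NaCl) = 462.75 / 58.44 = 7.9183 mol.
Step 1 (NaCl:HCl = 2:2): theoretical n(HCl) = 7.9183 mol; at 87.65% yield, n(HCl) = 6.9404 mol.
Step 2 (HCl:NH4Cl = 1:1): theoretical n(NH4Cl) = 6.9404 mol, so theoretical mass = 6.9404 × 53.492 = 371.26 g.
At 78.98% yield, actual mass of NH4Cl = 371.26 × 0.7898 = 293.22 g.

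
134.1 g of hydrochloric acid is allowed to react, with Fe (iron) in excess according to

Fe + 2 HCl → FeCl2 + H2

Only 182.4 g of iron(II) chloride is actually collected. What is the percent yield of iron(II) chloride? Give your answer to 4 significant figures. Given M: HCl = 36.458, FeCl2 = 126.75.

78.25 %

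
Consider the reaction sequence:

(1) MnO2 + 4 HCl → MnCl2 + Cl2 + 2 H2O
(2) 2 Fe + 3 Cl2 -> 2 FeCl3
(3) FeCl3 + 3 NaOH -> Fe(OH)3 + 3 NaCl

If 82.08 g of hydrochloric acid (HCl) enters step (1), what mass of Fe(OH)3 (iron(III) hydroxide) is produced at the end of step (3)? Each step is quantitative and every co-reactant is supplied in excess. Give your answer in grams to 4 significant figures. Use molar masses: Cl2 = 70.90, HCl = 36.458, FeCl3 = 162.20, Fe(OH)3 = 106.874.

40.10 g

n(HCl) = 82.08 / 36.458 = 2.2514 mol.
Reaction (1): HCl→Cl2 ratio 4:1 ⇒ n(Cl2) = 0.56284 mol.
Reaction (2): Cl2→FeCl3 ratio 3:2 ⇒ n(FeCl3) = 0.37523 mol.
Reaction (3): FeCl3→Fe(OH)3 ratio 1:1 ⇒ n(Fe(OH)3) = 0.37523 mol.
Mass of Fe(OH)3 = 0.37523 × 106.874 = 40.102 g.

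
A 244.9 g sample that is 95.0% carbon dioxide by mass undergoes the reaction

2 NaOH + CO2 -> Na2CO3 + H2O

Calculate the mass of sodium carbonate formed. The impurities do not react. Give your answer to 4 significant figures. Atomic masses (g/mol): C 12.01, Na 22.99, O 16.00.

Mass of pure CO2 = 244.9 g × 0.950 = 232.66 g.
M(CO2) = 12.01 + 2(16.00) = 44.01 g/mol.
M(Na2CO3) = 2(22.99) + 12.01 + 3(16.00) = 105.99 g/mol.
n(CO2) = 232.66 g / 44.01 g/mol = 5.2864 mol.
From the equation the CO2:Na2CO3 mole ratio is 1:1, so n(Na2CO3) = 5.2864 × 1/1 = 5.2864 mol.
Mass of Na2CO3 = 5.2864 mol × 105.99 g/mol = 560.31 g.

560.3 g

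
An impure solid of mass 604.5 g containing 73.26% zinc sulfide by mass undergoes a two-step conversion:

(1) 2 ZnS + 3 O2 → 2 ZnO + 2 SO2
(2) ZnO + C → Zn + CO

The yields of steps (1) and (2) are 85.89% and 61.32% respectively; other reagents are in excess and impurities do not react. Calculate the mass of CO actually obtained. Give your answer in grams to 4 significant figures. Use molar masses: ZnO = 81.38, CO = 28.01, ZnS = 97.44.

67.05 g

Pure ZnS = 604.5 × 0.7326 = 442.86 g.
n(ZnS) = 442.86 / 97.44 = 4.5449 mol.
Step 1 (ZnS:ZnO = 2:2): theoretical n(ZnO) = 4.5449 mol; at 85.89% yield, n(ZnO) = 3.9036 mol.
Step 2 (ZnO:CO = 1:1): theoretical n(CO) = 3.9036 mol, so theoretical mass = 3.9036 × 28.01 = 109.34 g.
At 61.32% yield, actual mass of CO = 109.34 × 0.6132 = 67.048 g.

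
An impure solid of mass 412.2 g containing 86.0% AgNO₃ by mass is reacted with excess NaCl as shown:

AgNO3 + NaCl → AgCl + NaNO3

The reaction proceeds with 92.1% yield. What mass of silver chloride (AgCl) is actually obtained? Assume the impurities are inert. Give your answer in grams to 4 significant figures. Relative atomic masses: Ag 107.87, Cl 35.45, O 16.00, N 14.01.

275.4 g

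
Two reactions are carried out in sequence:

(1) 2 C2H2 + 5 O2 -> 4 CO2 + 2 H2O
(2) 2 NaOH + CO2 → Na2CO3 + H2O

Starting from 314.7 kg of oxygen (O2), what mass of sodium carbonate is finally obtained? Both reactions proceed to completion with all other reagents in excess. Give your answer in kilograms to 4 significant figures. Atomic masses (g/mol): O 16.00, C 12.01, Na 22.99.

M(O2) = 2(16.00) = 32.00 g/mol.
M(Na2CO3) = 2(22.99) + 12.01 + 3(16.00) = 105.99 g/mol.
314.7 kg = 314700 g.
n(O2) = 314700 / 32.00 = 9834.4 mol.
Step 1 gives a 5:4 ratio of O2 to CO2, so n(CO2) = 7867.5 mol.
In step 2 the CO2:Na2CO3 ratio is 1:1, so n(Na2CO3) = 7867.5 mol.
Mass of Na2CO3 = 7867.5 × 105.99 = 833880 g = 833.9 kg.

833.9 kg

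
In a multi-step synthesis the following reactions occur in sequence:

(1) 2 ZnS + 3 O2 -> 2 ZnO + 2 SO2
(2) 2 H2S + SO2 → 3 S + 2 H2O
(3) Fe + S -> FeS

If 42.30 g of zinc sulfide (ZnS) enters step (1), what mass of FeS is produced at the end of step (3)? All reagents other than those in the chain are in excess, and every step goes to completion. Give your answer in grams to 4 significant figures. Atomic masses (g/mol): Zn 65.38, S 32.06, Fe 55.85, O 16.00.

114.5 g

M(ZnS) = 65.38 + 32.06 = 97.44 g/mol.
M(FeS) = 55.85 + 32.06 = 87.91 g/mol.
n(ZnS) = 42.30 / 97.44 = 0.43411 mol.
Reaction (1): ZnS→SO2 ratio 2:2 ⇒ n(SO2) = 0.43411 mol.
Reaction (2): SO2→S ratio 1:3 ⇒ n(S) = 1.3023 mol.
Reaction (3): S→FeS ratio 1:1 ⇒ n(FeS) = 1.3023 mol.
Mass of FeS = 1.3023 × 87.91 = 114.49 g.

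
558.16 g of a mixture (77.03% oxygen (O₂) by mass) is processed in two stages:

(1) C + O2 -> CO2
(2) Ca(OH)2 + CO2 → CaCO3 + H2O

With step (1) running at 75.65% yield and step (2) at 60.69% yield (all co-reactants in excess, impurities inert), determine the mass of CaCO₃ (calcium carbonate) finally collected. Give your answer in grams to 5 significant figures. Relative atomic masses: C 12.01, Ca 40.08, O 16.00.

617.43 g

Pure O2 = 558.16 × 0.7703 = 429.951 g.
M(O2) = 2(16.00) = 32.00 g/mol.
M(CaCO3) = 40.08 + 12.01 + 3(16.00) = 100.09 g/mol.
n(O2) = 429.951 / 32.00 = 13.4360 mol.
Step 1 (O2:CO2 = 1:1): theoretical n(CO2) = 13.4360 mol; at 75.65% yield, n(CO2) = 10.1643 mol.
Step 2 (CO2:CaCO3 = 1:1): theoretical n(CaCO3) = 10.1643 mol, so theoretical mass = 10.1643 × 100.09 = 1017.34 g.
At 60.69% yield, actual mass of CaCO3 = 1017.34 × 0.6069 = 617.427 g.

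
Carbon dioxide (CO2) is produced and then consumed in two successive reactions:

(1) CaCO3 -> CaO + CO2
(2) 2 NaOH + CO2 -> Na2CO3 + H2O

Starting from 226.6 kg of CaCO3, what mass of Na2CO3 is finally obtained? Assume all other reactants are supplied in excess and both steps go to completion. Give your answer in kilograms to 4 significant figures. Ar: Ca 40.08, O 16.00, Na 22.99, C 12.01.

240.0 kg

M(CaCO3) = 40.08 + 12.01 + 3(16.00) = 100.09 g/mol.
M(Na2CO3) = 2(22.99) + 12.01 + 3(16.00) = 105.99 g/mol.
226.6 kg = 226600 g.
n(CaCO3) = 226600 / 100.09 = 2264.0 mol.
Step 1 gives a 1:1 ratio of CaCO3 to CO2, so n(CO2) = 2264.0 mol.
In step 2 the CO2:Na2CO3 ratio is 1:1, so n(Na2CO3) = 2264.0 mol.
Mass of Na2CO3 = 2264.0 × 105.99 = 239960 g = 240.0 kg.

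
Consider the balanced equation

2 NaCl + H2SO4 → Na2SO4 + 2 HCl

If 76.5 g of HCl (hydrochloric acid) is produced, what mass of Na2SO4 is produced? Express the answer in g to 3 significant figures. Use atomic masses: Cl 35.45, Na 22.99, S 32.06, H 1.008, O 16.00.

149 g

M(HCl) = 1.008 + 35.45 = 36.458 g/mol.
M(Na2SO4) = 2(22.99) + 32.06 + 4(16.00) = 142.04 g/mol.
n(HCl) = 76.50 g / 36.458 g/mol = 2.098 mol.
From the equation the HCl:Na2SO4 mole ratio is 2:1, so n(Na2SO4) = 2.098 × 1/2 = 1.049 mol.
Mass of Na2SO4 = 1.049 mol × 142.04 g/mol = 149.0 g.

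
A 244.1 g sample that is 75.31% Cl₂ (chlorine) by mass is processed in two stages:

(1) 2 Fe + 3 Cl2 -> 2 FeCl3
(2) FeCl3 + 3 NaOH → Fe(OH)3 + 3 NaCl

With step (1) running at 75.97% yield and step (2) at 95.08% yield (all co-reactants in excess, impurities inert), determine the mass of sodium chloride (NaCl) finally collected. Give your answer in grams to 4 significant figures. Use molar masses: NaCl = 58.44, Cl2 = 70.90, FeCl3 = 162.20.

Pure Cl2 = 244.1 × 0.7531 = 183.83 g.
n(Cl2) = 183.83 / 70.90 = 2.5928 mol.
Step 1 (Cl2:FeCl3 = 3:2): theoretical n(FeCl3) = 1.7286 mol; at 75.97% yield, n(FeCl3) = 1.3132 mol.
Step 2 (FeCl3:NaCl = 1:3): theoretical n(NaCl) = 3.9395 mol, so theoretical mass = 3.9395 × 58.44 = 230.23 g.
At 95.08% yield, actual mass of NaCl = 230.23 × 0.9508 = 218.90 g.

218.9 g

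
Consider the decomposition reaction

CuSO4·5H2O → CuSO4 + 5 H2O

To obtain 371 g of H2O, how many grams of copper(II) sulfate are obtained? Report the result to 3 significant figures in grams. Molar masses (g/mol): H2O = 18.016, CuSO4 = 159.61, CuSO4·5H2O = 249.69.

n(H2O) = 371.0 g / 18.016 g/mol = 20.59 mol.
From the equation the H2O:CuSO4 mole ratio is 5:1, so n(CuSO4) = 20.59 × 1/5 = 4.119 mol.
Mass of CuSO4 = 4.119 mol × 159.61 g/mol = 657.4 g.

657 g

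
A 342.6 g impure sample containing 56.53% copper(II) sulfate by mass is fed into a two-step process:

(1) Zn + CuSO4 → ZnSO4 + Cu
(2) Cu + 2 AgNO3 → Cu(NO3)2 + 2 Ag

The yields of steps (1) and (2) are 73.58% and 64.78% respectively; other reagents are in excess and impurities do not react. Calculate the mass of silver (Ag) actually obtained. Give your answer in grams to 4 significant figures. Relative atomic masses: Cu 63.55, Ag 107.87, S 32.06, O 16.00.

124.8 g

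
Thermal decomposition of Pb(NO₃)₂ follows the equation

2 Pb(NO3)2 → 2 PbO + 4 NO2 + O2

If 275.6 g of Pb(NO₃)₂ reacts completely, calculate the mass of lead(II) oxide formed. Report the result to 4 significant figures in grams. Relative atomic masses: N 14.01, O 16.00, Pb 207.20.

185.7 g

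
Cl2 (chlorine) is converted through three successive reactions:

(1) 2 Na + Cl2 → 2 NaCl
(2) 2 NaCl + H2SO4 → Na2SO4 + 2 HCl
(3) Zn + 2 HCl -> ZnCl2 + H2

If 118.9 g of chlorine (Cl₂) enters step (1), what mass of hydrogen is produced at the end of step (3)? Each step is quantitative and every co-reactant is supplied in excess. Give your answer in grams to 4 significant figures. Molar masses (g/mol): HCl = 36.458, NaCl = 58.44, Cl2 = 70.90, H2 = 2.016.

3.381 g

n(Cl2) = 118.9 / 70.90 = 1.6770 mol.
Reaction (1): Cl2→NaCl ratio 1:2 ⇒ n(NaCl) = 3.3540 mol.
Reaction (2): NaCl→HCl ratio 2:2 ⇒ n(HCl) = 3.3540 mol.
Reaction (3): HCl→H2 ratio 2:1 ⇒ n(H2) = 1.6770 mol.
Mass of H2 = 1.6770 × 2.016 = 3.3809 g.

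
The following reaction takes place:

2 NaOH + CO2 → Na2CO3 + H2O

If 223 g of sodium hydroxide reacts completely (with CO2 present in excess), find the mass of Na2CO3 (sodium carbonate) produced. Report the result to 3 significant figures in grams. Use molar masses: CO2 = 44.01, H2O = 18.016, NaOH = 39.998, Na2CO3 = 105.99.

n(NaOH) = 223.0 g / 39.998 g/mol = 5.575 mol.
From the equation the NaOH:Na2CO3 mole ratio is 2:1, so n(Na2CO3) = 5.575 × 1/2 = 2.788 mol.
Mass of Na2CO3 = 2.788 mol × 105.99 g/mol = 295.5 g.

295 g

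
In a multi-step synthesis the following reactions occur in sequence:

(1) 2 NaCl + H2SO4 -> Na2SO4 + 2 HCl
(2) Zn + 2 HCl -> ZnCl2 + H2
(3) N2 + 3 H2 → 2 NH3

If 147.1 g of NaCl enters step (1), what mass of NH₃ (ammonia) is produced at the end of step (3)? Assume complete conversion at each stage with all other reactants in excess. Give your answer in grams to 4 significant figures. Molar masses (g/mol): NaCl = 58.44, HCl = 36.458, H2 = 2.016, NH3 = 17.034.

n(NaCl) = 147.1 / 58.44 = 2.5171 mol.
Reaction (1): NaCl→HCl ratio 2:2 ⇒ n(HCl) = 2.5171 mol.
Reaction (2): HCl→H2 ratio 2:1 ⇒ n(H2) = 1.2586 mol.
Reaction (3): H2→NH3 ratio 3:2 ⇒ n(NH3) = 0.83904 mol.
Mass of NH3 = 0.83904 × 17.034 = 14.292 g.

14.29 g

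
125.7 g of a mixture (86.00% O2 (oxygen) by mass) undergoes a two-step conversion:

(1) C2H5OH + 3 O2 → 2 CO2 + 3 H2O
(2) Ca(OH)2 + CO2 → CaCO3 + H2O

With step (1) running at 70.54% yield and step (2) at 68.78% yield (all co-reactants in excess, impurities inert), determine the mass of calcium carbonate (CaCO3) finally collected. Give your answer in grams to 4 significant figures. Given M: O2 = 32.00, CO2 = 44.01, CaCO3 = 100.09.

Pure O2 = 125.7 × 0.8600 = 108.10 g.
n(O2) = 108.10 / 32.00 = 3.3782 mol.
Step 1 (O2:CO2 = 3:2): theoretical n(CO2) = 2.2521 mol; at 70.54% yield, n(CO2) = 1.5886 mol.
Step 2 (CO2:CaCO3 = 1:1): theoretical n(CaCO3) = 1.5886 mol, so theoretical mass = 1.5886 × 100.09 = 159.01 g.
At 68.78% yield, actual mass of CaCO3 = 159.01 × 0.6878 = 109.37 g.

109.4 g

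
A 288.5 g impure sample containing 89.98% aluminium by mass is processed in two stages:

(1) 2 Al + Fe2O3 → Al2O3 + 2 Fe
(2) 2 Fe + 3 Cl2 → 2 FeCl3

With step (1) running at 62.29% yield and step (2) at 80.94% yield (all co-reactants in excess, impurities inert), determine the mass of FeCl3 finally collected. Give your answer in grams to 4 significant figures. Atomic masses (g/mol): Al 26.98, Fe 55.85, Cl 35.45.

786.8 g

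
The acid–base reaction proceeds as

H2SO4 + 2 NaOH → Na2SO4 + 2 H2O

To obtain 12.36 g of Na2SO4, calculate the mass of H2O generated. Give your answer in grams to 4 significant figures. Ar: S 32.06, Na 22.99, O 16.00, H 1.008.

M(Na2SO4) = 2(22.99) + 32.06 + 4(16.00) = 142.04 g/mol.
M(H2O) = 2(1.008) + 16.00 = 18.016 g/mol.
n(Na2SO4) = 12.360 g / 142.04 g/mol = 0.087018 mol.
From the equation the Na2SO4:H2O mole ratio is 1:2, so n(H2O) = 0.087018 × 2/1 = 0.17404 mol.
Mass of H2O = 0.17404 mol × 18.016 g/mol = 3.1354 g.

3.135 g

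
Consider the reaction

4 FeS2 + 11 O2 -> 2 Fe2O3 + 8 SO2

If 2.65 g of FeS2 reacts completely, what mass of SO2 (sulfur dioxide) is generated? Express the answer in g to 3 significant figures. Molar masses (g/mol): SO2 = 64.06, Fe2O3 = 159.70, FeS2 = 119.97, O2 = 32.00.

2.83 g

n(FeS2) = 2.650 g / 119.97 g/mol = 0.02209 mol.
From the equation the FeS2:SO2 mole ratio is 4:8, so n(SO2) = 0.02209 × 8/4 = 0.04418 mol.
Mass of SO2 = 0.04418 mol × 64.06 g/mol = 2.830 g.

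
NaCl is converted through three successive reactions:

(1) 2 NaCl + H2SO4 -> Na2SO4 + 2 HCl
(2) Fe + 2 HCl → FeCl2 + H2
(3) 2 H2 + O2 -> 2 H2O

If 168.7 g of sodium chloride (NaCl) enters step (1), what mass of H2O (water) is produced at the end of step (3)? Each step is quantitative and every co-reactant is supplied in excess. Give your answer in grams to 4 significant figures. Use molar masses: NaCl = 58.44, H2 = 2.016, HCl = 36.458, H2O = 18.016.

n(NaCl) = 168.7 / 58.44 = 2.8867 mol.
Reaction (1): NaCl→HCl ratio 2:2 ⇒ n(HCl) = 2.8867 mol.
Reaction (2): HCl→H2 ratio 2:1 ⇒ n(H2) = 1.4434 mol.
Reaction (3): H2→H2O ratio 2:2 ⇒ n(H2O) = 1.4434 mol.
Mass of H2O = 1.4434 × 18.016 = 26.004 g.

26.00 g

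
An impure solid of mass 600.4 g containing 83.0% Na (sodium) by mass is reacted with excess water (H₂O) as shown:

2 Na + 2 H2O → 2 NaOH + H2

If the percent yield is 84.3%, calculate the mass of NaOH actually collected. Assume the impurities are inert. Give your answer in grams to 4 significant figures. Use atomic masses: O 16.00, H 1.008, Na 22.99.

Pure Na available = 600.4 g × 0.830 = 498.33 g.
M(Na) = 22.99 g/mol.
M(NaOH) = 22.99 + 16.00 + 1.008 = 39.998 g/mol.
n(Na) = 498.33 g / 22.99 g/mol = 21.676 mol.
From the equation the Na:NaOH mole ratio is 2:2, so n(NaOH) = 21.676 × 2/2 = 21.676 mol.
Mass of NaOH = 21.676 mol × 39.998 g/mol = 867.00 g.
Actual mass collected = 867.00 g × 0.843 = 730.88 g.

730.9 g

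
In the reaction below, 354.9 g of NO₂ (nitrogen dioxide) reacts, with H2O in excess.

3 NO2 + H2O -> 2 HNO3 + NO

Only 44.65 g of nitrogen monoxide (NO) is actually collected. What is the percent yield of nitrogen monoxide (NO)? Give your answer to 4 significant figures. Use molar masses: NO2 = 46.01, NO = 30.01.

57.87 %

n(NO2) = 354.90 g / 46.01 g/mol = 7.7135 mol.
From the equation the NO2:NO mole ratio is 3:1, so n(NO) = 7.7135 × 1/3 = 2.5712 mol.
Mass of NO = 2.5712 mol × 30.01 g/mol = 77.161 g.
This is the theoretical yield. Percent yield = 44.65 g / 77.161 g × 100% = 57.866%.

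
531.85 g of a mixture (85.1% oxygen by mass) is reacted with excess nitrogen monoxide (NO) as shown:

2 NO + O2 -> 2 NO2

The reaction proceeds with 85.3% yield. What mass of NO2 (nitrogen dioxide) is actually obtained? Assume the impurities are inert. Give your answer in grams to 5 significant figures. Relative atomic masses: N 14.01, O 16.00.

Pure O2 available = 531.85 g × 0.851 = 452.604 g.
M(O2) = 2(16.00) = 32.00 g/mol.
M(NO2) = 14.01 + 2(16.00) = 46.01 g/mol.
n(O2) = 452.604 g / 32.00 g/mol = 14.1439 mol.
From the equation the O2:NO2 mole ratio is 1:2, so n(NO2) = 14.1439 × 2/1 = 28.2878 mol.
Mass of NO2 = 28.2878 mol × 46.01 g/mol = 1301.52 g.
Actual mass collected = 1301.52 g × 0.853 = 1110.20 g.

1110.2 g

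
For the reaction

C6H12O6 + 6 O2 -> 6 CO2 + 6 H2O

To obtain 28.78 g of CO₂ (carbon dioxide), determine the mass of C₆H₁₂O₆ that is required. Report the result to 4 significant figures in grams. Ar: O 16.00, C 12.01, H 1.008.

M(CO2) = 12.01 + 2(16.00) = 44.01 g/mol.
M(C6H12O6) = 6(12.01) + 12(1.008) + 6(16.00) = 180.156 g/mol.
n(CO2) = 28.780 g / 44.01 g/mol = 0.65394 mol.
From the equation the CO2:C6H12O6 mole ratio is 6:1, so n(C6H12O6) = 0.65394 × 1/6 = 0.10899 mol.
Mass of C6H12O6 = 0.10899 mol × 180.156 g/mol = 19.635 g.

19.64 g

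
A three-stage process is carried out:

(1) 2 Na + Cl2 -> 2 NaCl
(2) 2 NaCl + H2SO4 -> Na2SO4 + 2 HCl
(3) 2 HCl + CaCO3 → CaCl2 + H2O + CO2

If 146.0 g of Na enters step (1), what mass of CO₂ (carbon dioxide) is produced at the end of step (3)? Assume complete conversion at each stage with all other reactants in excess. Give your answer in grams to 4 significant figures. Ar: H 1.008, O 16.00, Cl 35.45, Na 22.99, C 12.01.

139.7 g

M(Na) = 22.99 g/mol.
M(CO2) = 12.01 + 2(16.00) = 44.01 g/mol.
n(Na) = 146.0 / 22.99 = 6.3506 mol.
Reaction (1): Na→NaCl ratio 2:2 ⇒ n(NaCl) = 6.3506 mol.
Reaction (2): NaCl→HCl ratio 2:2 ⇒ n(HCl) = 6.3506 mol.
Reaction (3): HCl→CO2 ratio 2:1 ⇒ n(CO2) = 3.1753 mol.
Mass of CO2 = 3.1753 × 44.01 = 139.74 g.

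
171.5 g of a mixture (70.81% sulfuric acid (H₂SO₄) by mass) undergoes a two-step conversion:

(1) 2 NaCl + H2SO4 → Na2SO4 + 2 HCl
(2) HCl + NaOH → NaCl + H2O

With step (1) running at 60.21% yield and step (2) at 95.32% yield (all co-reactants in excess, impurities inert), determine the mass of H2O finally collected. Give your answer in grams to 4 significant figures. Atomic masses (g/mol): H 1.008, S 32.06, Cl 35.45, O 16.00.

25.61 g

Pure H2SO4 = 171.5 × 0.7081 = 121.44 g.
M(H2SO4) = 2(1.008) + 32.06 + 4(16.00) = 98.076 g/mol.
M(H2O) = 2(1.008) + 16.00 = 18.016 g/mol.
n(H2SO4) = 121.44 / 98.076 = 1.2382 mol.
Step 1 (H2SO4:HCl = 1:2): theoretical n(HCl) = 2.4764 mol; at 60.21% yield, n(HCl) = 1.4911 mol.
Step 2 (HCl:H2O = 1:1): theoretical n(H2O) = 1.4911 mol, so theoretical mass = 1.4911 × 18.016 = 26.863 g.
At 95.32% yield, actual mass of H2O = 26.863 × 0.9532 = 25.606 g.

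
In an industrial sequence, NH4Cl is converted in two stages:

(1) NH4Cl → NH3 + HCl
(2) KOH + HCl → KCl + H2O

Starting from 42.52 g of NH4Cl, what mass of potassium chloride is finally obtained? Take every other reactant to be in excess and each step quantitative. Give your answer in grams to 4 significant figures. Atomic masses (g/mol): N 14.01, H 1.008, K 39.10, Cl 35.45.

59.26 g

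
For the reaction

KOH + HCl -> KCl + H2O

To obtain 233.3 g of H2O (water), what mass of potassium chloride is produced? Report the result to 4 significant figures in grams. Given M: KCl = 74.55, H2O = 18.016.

965.4 g

n(H2O) = 233.30 g / 18.016 g/mol = 12.950 mol.
From the equation the H2O:KCl mole ratio is 1:1, so n(KCl) = 12.950 × 1/1 = 12.950 mol.
Mass of KCl = 12.950 mol × 74.55 g/mol = 965.39 g.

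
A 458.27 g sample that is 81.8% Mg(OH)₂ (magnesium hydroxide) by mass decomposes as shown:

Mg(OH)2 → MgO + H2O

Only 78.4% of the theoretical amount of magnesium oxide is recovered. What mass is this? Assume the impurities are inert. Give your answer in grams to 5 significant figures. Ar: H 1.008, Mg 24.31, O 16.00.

203.11 g

Pure Mg(OH)2 available = 458.27 g × 0.818 = 374.865 g.
M(Mg(OH)2) = 24.31 + 2(16.00) + 2(1.008) = 58.326 g/mol.
M(MgO) = 24.31 + 16.00 = 40.31 g/mol.
n(Mg(OH)2) = 374.865 g / 58.326 g/mol = 6.42706 mol.
From the equation the Mg(OH)2:MgO mole ratio is 1:1, so n(MgO) = 6.42706 × 1/1 = 6.42706 mol.
Mass of MgO = 6.42706 mol × 40.31 g/mol = 259.075 g.
Actual mass collected = 259.075 g × 0.784 = 203.115 g.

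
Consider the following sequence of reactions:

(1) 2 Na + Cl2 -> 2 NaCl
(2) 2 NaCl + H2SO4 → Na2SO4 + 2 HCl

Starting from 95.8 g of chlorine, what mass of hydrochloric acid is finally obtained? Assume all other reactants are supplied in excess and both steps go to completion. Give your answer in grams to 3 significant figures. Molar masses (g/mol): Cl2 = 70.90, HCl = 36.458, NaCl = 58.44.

98.5 g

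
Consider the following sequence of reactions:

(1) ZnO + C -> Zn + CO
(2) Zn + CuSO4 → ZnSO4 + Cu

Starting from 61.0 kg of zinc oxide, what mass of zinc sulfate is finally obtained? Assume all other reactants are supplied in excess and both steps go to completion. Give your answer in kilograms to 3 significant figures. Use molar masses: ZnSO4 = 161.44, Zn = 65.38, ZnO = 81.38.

61.0 kg = 61000 g.
n(ZnO) = 61000 / 81.38 = 749.6 mol.
Step 1 gives a 1:1 ratio of ZnO to Zn, so n(Zn) = 749.6 mol.
In step 2 the Zn:ZnSO4 ratio is 1:1, so n(ZnSO4) = 749.6 mol.
Mass of ZnSO4 = 749.6 × 161.44 = 121000 g = 121 kg.

121 kg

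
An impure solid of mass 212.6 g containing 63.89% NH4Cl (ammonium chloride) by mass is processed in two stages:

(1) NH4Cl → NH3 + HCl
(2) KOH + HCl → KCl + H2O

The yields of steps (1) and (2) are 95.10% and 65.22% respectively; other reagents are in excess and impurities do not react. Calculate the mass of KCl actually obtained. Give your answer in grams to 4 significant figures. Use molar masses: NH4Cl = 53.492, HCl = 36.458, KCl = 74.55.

Pure NH4Cl = 212.6 × 0.6389 = 135.83 g.
n(NH4Cl) = 135.83 / 53.492 = 2.5393 mol.
Step 1 (NH4Cl:HCl = 1:1): theoretical n(HCl) = 2.5393 mol; at 95.10% yield, n(HCl) = 2.4148 mol.
Step 2 (HCl:KCl = 1:1): theoretical n(KCl) = 2.4148 mol, so theoretical mass = 2.4148 × 74.55 = 180.03 g.
At 65.22% yield, actual mass of KCl = 180.03 × 0.6522 = 117.41 g.

117.4 g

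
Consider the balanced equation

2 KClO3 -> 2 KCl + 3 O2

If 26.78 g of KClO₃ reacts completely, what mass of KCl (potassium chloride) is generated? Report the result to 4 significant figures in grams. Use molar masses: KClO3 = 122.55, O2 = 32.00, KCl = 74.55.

n(KClO3) = 26.780 g / 122.55 g/mol = 0.21852 mol.
From the equation the KClO3:KCl mole ratio is 2:2, so n(KCl) = 0.21852 × 2/2 = 0.21852 mol.
Mass of KCl = 0.21852 mol × 74.55 g/mol = 16.291 g.

16.29 g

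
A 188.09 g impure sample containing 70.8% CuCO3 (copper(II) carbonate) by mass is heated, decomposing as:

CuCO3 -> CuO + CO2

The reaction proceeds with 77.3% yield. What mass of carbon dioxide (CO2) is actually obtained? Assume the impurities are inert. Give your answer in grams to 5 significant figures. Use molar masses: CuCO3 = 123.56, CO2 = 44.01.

Pure CuCO3 available = 188.09 g × 0.708 = 133.168 g.
n(CuCO3) = 133.168 g / 123.56 g/mol = 1.07776 mol.
From the equation the CuCO3:CO2 mole ratio is 1:1, so n(CO2) = 1.07776 × 1/1 = 1.07776 mol.
Mass of CO2 = 1.07776 mol × 44.01 g/mol = 47.4321 g.
Actual mass collected = 47.4321 g × 0.773 = 36.6650 g.

36.665 g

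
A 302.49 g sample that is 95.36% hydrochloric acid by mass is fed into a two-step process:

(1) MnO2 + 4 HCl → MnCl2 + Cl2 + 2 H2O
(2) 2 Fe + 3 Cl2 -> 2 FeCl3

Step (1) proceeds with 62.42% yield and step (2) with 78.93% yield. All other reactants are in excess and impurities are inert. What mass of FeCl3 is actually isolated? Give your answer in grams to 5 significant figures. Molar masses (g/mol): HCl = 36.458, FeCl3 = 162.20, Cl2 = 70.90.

105.38 g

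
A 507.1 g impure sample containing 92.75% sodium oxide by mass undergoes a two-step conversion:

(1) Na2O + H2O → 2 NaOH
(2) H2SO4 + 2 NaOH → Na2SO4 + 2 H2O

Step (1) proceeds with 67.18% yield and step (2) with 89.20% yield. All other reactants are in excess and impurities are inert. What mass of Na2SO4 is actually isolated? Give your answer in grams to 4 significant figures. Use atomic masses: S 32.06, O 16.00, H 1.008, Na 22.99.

Pure Na2O = 507.1 × 0.9275 = 470.34 g.
M(Na2O) = 2(22.99) + 16.00 = 61.98 g/mol.
M(Na2SO4) = 2(22.99) + 32.06 + 4(16.00) = 142.04 g/mol.
n(Na2O) = 470.34 / 61.98 = 7.5885 mol.
Step 1 (Na2O:NaOH = 1:2): theoretical n(NaOH) = 15.177 mol; at 67.18% yield, n(NaOH) = 10.196 mol.
Step 2 (NaOH:Na2SO4 = 2:1): theoretical n(Na2SO4) = 5.0980 mol, so theoretical mass = 5.0980 × 142.04 = 724.11 g.
At 89.20% yield, actual mass of Na2SO4 = 724.11 × 0.8920 = 645.91 g.

645.9 g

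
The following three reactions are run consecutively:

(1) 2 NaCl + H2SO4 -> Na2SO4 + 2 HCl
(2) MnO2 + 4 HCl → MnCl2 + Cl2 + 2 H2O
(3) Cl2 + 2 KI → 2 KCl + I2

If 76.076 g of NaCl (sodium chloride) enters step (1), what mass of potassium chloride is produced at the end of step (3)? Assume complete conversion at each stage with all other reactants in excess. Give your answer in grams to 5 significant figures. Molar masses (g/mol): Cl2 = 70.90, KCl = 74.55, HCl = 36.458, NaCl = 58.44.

48.524 g

n(NaCl) = 76.076 / 58.44 = 1.30178 mol.
Reaction (1): NaCl→HCl ratio 2:2 ⇒ n(HCl) = 1.30178 mol.
Reaction (2): HCl→Cl2 ratio 4:1 ⇒ n(Cl2) = 0.325445 mol.
Reaction (3): Cl2→KCl ratio 1:2 ⇒ n(KCl) = 0.650890 mol.
Mass of KCl = 0.650890 × 74.55 = 48.5238 g.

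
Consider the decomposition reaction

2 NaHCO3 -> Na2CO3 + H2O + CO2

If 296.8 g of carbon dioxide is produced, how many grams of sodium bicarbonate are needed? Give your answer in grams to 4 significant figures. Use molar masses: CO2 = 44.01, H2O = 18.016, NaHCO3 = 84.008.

1133 g

n(CO2) = 296.80 g / 44.01 g/mol = 6.7439 mol.
From the equation the CO2:NaHCO3 mole ratio is 1:2, so n(NaHCO3) = 6.7439 × 2/1 = 13.488 mol.
Mass of NaHCO3 = 13.488 mol × 84.008 g/mol = 1133.1 g.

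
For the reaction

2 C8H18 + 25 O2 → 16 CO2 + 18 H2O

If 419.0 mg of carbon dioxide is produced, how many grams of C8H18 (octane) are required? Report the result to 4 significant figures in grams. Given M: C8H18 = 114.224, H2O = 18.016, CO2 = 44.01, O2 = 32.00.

Convert: 419.0 mg = 0.41900 g.
n(CO2) = 0.41900 g / 44.01 g/mol = 0.0095206 mol.
From the equation the CO2:C8H18 mole ratio is 16:2, so n(C8H18) = 0.0095206 × 2/16 = 0.0011901 mol.
Mass of C8H18 = 0.0011901 mol × 114.224 g/mol = 0.13593 g.

0.1359 g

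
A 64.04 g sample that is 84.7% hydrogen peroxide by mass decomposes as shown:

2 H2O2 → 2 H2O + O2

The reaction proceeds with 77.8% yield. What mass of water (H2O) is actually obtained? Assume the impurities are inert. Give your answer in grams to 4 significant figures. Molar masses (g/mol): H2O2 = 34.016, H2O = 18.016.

22.35 g

Pure H2O2 available = 64.04 g × 0.847 = 54.242 g.
n(H2O2) = 54.242 g / 34.016 g/mol = 1.5946 mol.
From the equation the H2O2:H2O mole ratio is 2:2, so n(H2O) = 1.5946 × 2/2 = 1.5946 mol.
Mass of H2O = 1.5946 mol × 18.016 g/mol = 28.728 g.
Actual mass collected = 28.728 g × 0.778 = 22.351 g.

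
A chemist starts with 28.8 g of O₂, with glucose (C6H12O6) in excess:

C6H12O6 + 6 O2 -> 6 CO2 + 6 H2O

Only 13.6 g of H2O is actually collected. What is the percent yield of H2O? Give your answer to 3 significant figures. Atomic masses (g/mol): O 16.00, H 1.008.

83.9 %

M(O2) = 2(16.00) = 32.00 g/mol.
M(H2O) = 2(1.008) + 16.00 = 18.016 g/mol.
n(O2) = 28.80 g / 32.00 g/mol = 0.9000 mol.
From the equation the O2:H2O mole ratio is 6:6, so n(H2O) = 0.9000 × 6/6 = 0.9000 mol.
Mass of H2O = 0.9000 mol × 18.016 g/mol = 16.21 g.
This is the theoretical yield. Percent yield = 13.6 g / 16.21 g × 100% = 83.88%.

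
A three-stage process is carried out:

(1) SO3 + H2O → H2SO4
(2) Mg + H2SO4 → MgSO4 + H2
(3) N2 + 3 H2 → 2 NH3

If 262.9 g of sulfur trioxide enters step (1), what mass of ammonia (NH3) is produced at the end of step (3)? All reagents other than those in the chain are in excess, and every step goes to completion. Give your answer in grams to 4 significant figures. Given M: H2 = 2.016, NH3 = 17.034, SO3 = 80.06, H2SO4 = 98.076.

37.29 g

n(SO3) = 262.9 / 80.06 = 3.2838 mol.
Reaction (1): SO3→H2SO4 ratio 1:1 ⇒ n(H2SO4) = 3.2838 mol.
Reaction (2): H2SO4→H2 ratio 1:1 ⇒ n(H2) = 3.2838 mol.
Reaction (3): H2→NH3 ratio 3:2 ⇒ n(NH3) = 2.1892 mol.
Mass of NH3 = 2.1892 × 17.034 = 37.291 g.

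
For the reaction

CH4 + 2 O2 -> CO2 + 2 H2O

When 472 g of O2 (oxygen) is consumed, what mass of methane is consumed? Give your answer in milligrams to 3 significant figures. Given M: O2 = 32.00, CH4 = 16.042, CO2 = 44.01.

n(O2) = 472.0 g / 32.00 g/mol = 14.75 mol.
From the equation the O2:CH4 mole ratio is 2:1, so n(CH4) = 14.75 × 1/2 = 7.375 mol.
Mass of CH4 = 7.375 mol × 16.042 g/mol = 118.3 g.
Converting to mg: 118.3 g = 118000 mg.

118000 mg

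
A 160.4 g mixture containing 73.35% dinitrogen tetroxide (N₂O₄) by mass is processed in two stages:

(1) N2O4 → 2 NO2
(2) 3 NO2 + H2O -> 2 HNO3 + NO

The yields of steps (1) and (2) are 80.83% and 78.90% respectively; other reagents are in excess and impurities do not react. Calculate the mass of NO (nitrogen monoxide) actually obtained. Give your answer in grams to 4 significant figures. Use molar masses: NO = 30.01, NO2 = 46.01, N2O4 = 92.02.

Pure N2O4 = 160.4 × 0.7335 = 117.65 g.
n(N2O4) = 117.65 / 92.02 = 1.2786 mol.
Step 1 (N2O4:NO2 = 1:2): theoretical n(NO2) = 2.5571 mol; at 80.83% yield, n(NO2) = 2.0669 mol.
Step 2 (NO2:NO = 3:1): theoretical n(NO) = 0.68898 mol, so theoretical mass = 0.68898 × 30.01 = 20.676 g.
At 78.90% yield, actual mass of NO = 20.676 × 0.7890 = 16.313 g.

16.31 g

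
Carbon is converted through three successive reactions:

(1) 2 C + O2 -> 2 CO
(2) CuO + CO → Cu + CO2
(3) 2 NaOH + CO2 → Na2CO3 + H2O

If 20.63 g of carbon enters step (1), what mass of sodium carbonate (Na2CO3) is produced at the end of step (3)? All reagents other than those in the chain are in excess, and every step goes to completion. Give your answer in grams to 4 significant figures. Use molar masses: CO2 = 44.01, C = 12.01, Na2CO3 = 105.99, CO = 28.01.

182.1 g

n(C) = 20.63 / 12.01 = 1.7177 mol.
Reaction (1): C→CO ratio 2:2 ⇒ n(CO) = 1.7177 mol.
Reaction (2): CO→CO2 ratio 1:1 ⇒ n(CO2) = 1.7177 mol.
Reaction (3): CO2→Na2CO3 ratio 1:1 ⇒ n(Na2CO3) = 1.7177 mol.
Mass of Na2CO3 = 1.7177 × 105.99 = 182.06 g.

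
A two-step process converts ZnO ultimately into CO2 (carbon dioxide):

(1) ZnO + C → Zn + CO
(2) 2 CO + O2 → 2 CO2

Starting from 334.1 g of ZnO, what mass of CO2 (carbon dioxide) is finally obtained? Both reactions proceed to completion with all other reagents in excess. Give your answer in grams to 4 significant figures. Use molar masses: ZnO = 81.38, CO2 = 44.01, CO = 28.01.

n(ZnO) = 334.10 / 81.38 = 4.1054 mol.
Step 1 gives a 1:1 ratio of ZnO to CO, so n(CO) = 4.1054 mol.
In step 2 the CO:CO2 ratio is 2:2, so n(CO2) = 4.1054 mol.
Mass of CO2 = 4.1054 × 44.01 = 180.68 g.

180.7 g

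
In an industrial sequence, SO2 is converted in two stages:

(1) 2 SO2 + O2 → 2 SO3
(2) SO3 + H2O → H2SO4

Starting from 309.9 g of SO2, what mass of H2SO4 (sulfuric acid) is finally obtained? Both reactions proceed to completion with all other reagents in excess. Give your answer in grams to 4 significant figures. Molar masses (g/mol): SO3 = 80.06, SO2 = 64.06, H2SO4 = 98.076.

474.5 g

n(SO2) = 309.90 / 64.06 = 4.8377 mol.
Step 1 gives a 2:2 ratio of SO2 to SO3, so n(SO3) = 4.8377 mol.
In step 2 the SO3:H2SO4 ratio is 1:1, so n(H2SO4) = 4.8377 mol.
Mass of H2SO4 = 4.8377 × 98.076 = 474.46 g.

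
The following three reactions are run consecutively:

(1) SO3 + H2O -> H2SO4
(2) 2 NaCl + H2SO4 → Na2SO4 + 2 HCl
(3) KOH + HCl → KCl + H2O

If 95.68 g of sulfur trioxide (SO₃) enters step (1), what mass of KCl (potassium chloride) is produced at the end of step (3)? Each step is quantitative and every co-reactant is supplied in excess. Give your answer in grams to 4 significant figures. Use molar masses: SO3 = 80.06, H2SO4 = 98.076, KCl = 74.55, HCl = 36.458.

178.2 g

n(SO3) = 95.68 / 80.06 = 1.1951 mol.
Reaction (1): SO3→H2SO4 ratio 1:1 ⇒ n(H2SO4) = 1.1951 mol.
Reaction (2): H2SO4→HCl ratio 1:2 ⇒ n(HCl) = 2.3902 mol.
Reaction (3): HCl→KCl ratio 1:1 ⇒ n(KCl) = 2.3902 mol.
Mass of KCl = 2.3902 × 74.55 = 178.19 g.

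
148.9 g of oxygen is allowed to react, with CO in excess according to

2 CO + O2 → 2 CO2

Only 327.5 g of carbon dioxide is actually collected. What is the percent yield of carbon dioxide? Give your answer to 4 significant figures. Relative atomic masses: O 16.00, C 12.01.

M(O2) = 2(16.00) = 32.00 g/mol.
M(CO2) = 12.01 + 2(16.00) = 44.01 g/mol.
n(O2) = 148.90 g / 32.00 g/mol = 4.6531 mol.
From the equation the O2:CO2 mole ratio is 1:2, so n(CO2) = 4.6531 × 2/1 = 9.3063 mol.
Mass of CO2 = 9.3063 mol × 44.01 g/mol = 409.57 g.
This is the theoretical yield. Percent yield = 327.5 g / 409.57 g × 100% = 79.962%.

79.96 %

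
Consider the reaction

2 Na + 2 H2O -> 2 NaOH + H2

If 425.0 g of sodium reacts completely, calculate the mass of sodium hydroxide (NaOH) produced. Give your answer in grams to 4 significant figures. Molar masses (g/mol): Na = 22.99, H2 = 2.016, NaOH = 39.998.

739.4 g

n(Na) = 425.00 g / 22.99 g/mol = 18.486 mol.
From the equation the Na:NaOH mole ratio is 2:2, so n(NaOH) = 18.486 × 2/2 = 18.486 mol.
Mass of NaOH = 18.486 mol × 39.998 g/mol = 739.41 g.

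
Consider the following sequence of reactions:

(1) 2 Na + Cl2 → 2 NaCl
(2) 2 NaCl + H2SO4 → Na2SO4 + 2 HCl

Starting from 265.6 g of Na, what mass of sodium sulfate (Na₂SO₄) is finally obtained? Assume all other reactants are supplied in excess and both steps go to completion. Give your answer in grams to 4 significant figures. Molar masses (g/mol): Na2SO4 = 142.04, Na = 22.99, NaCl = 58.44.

820.5 g

n(Na) = 265.60 / 22.99 = 11.553 mol.
Step 1 gives a 2:2 ratio of Na to NaCl, so n(NaCl) = 11.553 mol.
In step 2 the NaCl:Na2SO4 ratio is 2:1, so n(Na2SO4) = 5.7764 mol.
Mass of Na2SO4 = 5.7764 × 142.04 = 820.48 g.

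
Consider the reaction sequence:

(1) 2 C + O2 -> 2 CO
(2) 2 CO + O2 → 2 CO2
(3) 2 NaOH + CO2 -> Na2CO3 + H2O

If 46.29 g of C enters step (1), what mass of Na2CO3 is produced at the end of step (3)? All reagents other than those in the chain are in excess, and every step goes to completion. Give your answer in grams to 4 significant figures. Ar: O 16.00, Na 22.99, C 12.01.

M(C) = 12.01 g/mol.
M(Na2CO3) = 2(22.99) + 12.01 + 3(16.00) = 105.99 g/mol.
n(C) = 46.29 / 12.01 = 3.8543 mol.
Reaction (1): C→CO ratio 2:2 ⇒ n(CO) = 3.8543 mol.
Reaction (2): CO→CO2 ratio 2:2 ⇒ n(CO2) = 3.8543 mol.
Reaction (3): CO2→Na2CO3 ratio 1:1 ⇒ n(Na2CO3) = 3.8543 mol.
Mass of Na2CO3 = 3.8543 × 105.99 = 408.52 g.

408.5 g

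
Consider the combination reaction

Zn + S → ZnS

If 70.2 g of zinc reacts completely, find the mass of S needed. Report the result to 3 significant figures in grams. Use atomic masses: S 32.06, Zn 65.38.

34.4 g

M(Zn) = 65.38 g/mol.
M(S) = 32.06 g/mol.
n(Zn) = 70.20 g / 65.38 g/mol = 1.074 mol.
From the equation the Zn:S mole ratio is 1:1, so n(S) = 1.074 × 1/1 = 1.074 mol.
Mass of S = 1.074 mol × 32.06 g/mol = 34.42 g.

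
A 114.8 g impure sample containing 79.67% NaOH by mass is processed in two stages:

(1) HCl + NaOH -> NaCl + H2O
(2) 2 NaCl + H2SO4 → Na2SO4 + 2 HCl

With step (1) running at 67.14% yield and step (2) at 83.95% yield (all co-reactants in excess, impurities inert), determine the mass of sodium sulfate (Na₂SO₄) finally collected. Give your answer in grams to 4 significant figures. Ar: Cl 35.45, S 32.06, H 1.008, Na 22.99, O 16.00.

Pure NaOH = 114.8 × 0.7967 = 91.461 g.
M(NaOH) = 22.99 + 16.00 + 1.008 = 39.998 g/mol.
M(Na2SO4) = 2(22.99) + 32.06 + 4(16.00) = 142.04 g/mol.
n(NaOH) = 91.461 / 39.998 = 2.2866 mol.
Step 1 (NaOH:NaCl = 1:1): theoretical n(NaCl) = 2.2866 mol; at 67.14% yield, n(NaCl) = 1.5353 mol.
Step 2 (NaCl:Na2SO4 = 2:1): theoretical n(Na2SO4) = 0.76763 mol, so theoretical mass = 0.76763 × 142.04 = 109.03 g.
At 83.95% yield, actual mass of Na2SO4 = 109.03 × 0.8395 = 91.534 g.

91.53 g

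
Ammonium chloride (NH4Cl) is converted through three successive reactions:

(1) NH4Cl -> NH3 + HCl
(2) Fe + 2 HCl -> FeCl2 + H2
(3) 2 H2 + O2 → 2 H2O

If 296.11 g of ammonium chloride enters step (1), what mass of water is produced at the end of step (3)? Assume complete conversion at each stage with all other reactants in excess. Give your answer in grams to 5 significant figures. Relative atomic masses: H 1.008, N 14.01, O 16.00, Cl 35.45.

49.865 g

M(NH4Cl) = 14.01 + 4(1.008) + 35.45 = 53.492 g/mol.
M(H2O) = 2(1.008) + 16.00 = 18.016 g/mol.
n(NH4Cl) = 296.11 / 53.492 = 5.53559 mol.
Reaction (1): NH4Cl→HCl ratio 1:1 ⇒ n(HCl) = 5.53559 mol.
Reaction (2): HCl→H2 ratio 2:1 ⇒ n(H2) = 2.76780 mol.
Reaction (3): H2→H2O ratio 2:2 ⇒ n(H2O) = 2.76780 mol.
Mass of H2O = 2.76780 × 18.016 = 49.8646 g.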